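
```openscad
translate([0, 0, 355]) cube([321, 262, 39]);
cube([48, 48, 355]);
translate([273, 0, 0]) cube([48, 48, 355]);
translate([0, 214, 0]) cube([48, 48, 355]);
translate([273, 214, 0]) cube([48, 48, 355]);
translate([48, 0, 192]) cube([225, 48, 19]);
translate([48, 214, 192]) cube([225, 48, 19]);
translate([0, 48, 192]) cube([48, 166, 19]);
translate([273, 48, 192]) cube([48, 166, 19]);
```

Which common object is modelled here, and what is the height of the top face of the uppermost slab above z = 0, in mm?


A stool. The seat height is 394 mm.

A 321×262×39 slab at z = 355 on four corner posts — a stool. The seat top is 355 + 39 = 394 mm.


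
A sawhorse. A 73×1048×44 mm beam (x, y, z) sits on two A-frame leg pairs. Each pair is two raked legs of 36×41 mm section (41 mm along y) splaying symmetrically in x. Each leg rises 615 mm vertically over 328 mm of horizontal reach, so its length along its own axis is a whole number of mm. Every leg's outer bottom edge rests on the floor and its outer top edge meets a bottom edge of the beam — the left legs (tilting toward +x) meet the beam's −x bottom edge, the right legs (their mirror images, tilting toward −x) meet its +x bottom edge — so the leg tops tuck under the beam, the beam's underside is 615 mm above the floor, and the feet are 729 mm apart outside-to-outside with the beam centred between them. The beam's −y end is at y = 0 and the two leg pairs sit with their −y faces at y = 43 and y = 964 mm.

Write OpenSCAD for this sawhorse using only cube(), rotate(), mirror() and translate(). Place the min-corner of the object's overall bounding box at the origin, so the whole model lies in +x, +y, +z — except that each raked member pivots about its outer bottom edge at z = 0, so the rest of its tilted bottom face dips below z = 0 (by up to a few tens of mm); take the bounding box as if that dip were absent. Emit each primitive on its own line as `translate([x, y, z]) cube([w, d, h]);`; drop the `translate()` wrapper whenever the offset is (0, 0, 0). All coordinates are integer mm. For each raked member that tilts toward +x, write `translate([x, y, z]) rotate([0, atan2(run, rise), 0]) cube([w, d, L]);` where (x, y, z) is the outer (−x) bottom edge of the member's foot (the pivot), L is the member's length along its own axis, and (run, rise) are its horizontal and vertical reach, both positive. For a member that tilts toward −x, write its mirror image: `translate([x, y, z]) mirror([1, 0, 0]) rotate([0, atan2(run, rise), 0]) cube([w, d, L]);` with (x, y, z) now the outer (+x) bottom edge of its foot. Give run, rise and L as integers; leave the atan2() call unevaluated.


translate([328, 0, 615]) cube([73, 1048, 44]);
translate([0, 43, 0]) rotate([0, atan2(328, 615), 0]) cube([36, 41, 697]);
translate([729, 43, 0]) mirror([1, 0, 0]) rotate([0, atan2(328, 615), 0]) cube([36, 41, 697]);
translate([0, 964, 0]) rotate([0, atan2(328, 615), 0]) cube([36, 41, 697]);
translate([729, 964, 0]) mirror([1, 0, 0]) rotate([0, atan2(328, 615), 0]) cube([36, 41, 697]);


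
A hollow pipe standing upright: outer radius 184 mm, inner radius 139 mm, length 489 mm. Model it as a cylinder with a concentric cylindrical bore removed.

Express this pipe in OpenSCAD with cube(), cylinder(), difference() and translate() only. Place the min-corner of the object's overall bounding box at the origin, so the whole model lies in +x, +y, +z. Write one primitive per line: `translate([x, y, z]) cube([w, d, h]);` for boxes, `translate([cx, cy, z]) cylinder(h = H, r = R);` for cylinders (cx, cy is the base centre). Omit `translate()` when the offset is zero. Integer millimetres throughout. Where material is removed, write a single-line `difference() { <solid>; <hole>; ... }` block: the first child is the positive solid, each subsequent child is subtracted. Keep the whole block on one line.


difference() { translate([184, 184, 0]) cylinder(h = 489, r = 184); translate([184, 184, 0]) cylinder(h = 489, r = 139); }


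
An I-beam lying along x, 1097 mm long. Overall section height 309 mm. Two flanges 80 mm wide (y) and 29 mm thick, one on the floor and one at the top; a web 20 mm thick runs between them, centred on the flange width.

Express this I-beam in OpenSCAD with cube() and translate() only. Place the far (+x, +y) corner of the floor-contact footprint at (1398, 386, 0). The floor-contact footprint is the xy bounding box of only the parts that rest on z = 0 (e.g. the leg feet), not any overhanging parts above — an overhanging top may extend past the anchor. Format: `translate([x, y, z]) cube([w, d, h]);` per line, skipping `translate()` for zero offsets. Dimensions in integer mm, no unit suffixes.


translate([301, 306, 0]) cube([1097, 80, 29]);
translate([301, 336, 29]) cube([1097, 20, 251]);
translate([301, 306, 280]) cube([1097, 80, 29]);


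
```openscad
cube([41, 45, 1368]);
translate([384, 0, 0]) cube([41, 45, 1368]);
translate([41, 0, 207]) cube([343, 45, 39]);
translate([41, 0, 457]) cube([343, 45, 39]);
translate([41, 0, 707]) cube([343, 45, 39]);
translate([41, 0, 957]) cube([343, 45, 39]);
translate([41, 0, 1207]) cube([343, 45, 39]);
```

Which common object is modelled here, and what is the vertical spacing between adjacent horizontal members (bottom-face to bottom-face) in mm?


A ladder. The rung spacing is 250 mm.

Two tall 41×45 posts with 5 short bars between them — a ladder. Adjacent rungs sit at z = 207 and z = 457, so the spacing is 457 − 207 = 250 mm.


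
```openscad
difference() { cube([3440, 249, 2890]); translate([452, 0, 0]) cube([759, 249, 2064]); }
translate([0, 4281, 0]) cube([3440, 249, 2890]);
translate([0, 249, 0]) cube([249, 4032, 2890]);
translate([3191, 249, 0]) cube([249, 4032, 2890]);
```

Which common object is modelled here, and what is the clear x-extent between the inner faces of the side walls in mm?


A single room. The interior width is 2942 mm.

Four walls enclosing a rectangle with a door in the front wall — a room. Outside width 3440 minus two 249 mm walls gives 2942 mm.


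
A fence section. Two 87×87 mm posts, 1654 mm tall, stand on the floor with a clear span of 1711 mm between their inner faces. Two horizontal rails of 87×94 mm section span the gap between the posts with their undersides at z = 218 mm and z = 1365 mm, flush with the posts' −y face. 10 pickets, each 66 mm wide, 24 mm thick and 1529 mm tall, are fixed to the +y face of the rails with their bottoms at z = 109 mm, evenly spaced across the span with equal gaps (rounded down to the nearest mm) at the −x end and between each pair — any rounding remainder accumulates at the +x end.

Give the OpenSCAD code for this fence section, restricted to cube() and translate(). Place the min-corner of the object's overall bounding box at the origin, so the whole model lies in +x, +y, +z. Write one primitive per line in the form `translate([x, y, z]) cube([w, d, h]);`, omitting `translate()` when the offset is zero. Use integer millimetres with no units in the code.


cube([87, 87, 1654]);
translate([1798, 0, 0]) cube([87, 87, 1654]);
translate([87, 0, 218]) cube([1711, 87, 94]);
translate([87, 0, 1365]) cube([1711, 87, 94]);
translate([182, 87, 109]) cube([66, 24, 1529]);
translate([343, 87, 109]) cube([66, 24, 1529]);
translate([504, 87, 109]) cube([66, 24, 1529]);
translate([665, 87, 109]) cube([66, 24, 1529]);
translate([826, 87, 109]) cube([66, 24, 1529]);
translate([987, 87, 109]) cube([66, 24, 1529]);
translate([1148, 87, 109]) cube([66, 24, 1529]);
translate([1309, 87, 109]) cube([66, 24, 1529]);
translate([1470, 87, 109]) cube([66, 24, 1529]);
translate([1631, 87, 109]) cube([66, 24, 1529]);


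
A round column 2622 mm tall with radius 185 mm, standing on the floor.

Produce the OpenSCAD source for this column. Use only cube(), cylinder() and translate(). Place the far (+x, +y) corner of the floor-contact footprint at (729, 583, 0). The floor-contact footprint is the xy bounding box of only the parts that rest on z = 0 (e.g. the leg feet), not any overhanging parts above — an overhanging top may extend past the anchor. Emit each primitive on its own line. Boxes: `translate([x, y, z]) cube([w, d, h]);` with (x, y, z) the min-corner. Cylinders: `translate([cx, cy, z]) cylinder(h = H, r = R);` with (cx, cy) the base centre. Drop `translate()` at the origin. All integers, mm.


translate([544, 398, 0]) cylinder(h = 2622, r = 185);


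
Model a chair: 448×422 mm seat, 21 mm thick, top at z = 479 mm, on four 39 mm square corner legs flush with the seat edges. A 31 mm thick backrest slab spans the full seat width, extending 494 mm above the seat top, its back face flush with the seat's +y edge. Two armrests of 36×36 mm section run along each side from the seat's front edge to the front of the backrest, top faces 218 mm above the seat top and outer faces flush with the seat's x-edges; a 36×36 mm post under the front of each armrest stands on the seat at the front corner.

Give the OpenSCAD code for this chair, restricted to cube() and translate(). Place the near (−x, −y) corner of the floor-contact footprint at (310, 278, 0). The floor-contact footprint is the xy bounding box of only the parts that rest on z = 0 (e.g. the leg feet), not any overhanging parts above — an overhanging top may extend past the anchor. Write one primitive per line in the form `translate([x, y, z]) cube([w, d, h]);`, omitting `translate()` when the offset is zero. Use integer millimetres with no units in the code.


translate([310, 278, 458]) cube([448, 422, 21]);
translate([310, 278, 0]) cube([39, 39, 458]);
translate([719, 278, 0]) cube([39, 39, 458]);
translate([310, 661, 0]) cube([39, 39, 458]);
translate([719, 661, 0]) cube([39, 39, 458]);
translate([310, 669, 479]) cube([448, 31, 494]);
translate([310, 278, 661]) cube([36, 391, 36]);
translate([722, 278, 661]) cube([36, 391, 36]);
translate([310, 278, 479]) cube([36, 36, 182]);
translate([722, 278, 479]) cube([36, 36, 182]);


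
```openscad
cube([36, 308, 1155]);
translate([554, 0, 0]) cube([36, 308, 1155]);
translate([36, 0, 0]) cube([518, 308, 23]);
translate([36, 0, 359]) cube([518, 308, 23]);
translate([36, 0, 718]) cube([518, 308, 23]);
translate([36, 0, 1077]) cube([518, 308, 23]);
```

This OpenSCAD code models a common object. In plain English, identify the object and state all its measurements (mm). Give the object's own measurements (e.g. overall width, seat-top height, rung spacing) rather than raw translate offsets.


An open bookshelf. Two side panels, each 36 mm thick, 308 mm deep and 1155 mm tall, stand 590 mm apart (outside-to-outside). Between them sit 4 shelves, each 23 mm thick and 308 mm deep, spanning the full gap between the sides. The bottom shelf rests on the floor (its underside at z = 0) and the clear gap between one shelf's top and the next shelf's underside is 336 mm.


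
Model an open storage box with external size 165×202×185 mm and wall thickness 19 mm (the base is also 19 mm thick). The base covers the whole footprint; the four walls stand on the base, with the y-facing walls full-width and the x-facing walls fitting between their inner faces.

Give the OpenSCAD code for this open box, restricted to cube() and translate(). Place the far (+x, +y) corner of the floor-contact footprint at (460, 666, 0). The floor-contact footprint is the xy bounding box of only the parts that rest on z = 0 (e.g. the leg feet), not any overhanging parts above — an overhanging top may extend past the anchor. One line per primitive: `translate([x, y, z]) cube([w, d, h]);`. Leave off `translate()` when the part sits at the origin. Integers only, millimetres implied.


translate([295, 464, 0]) cube([165, 202, 19]);
translate([295, 464, 19]) cube([165, 19, 166]);
translate([295, 647, 19]) cube([165, 19, 166]);
translate([295, 483, 19]) cube([19, 164, 166]);
translate([441, 483, 19]) cube([19, 164, 166]);


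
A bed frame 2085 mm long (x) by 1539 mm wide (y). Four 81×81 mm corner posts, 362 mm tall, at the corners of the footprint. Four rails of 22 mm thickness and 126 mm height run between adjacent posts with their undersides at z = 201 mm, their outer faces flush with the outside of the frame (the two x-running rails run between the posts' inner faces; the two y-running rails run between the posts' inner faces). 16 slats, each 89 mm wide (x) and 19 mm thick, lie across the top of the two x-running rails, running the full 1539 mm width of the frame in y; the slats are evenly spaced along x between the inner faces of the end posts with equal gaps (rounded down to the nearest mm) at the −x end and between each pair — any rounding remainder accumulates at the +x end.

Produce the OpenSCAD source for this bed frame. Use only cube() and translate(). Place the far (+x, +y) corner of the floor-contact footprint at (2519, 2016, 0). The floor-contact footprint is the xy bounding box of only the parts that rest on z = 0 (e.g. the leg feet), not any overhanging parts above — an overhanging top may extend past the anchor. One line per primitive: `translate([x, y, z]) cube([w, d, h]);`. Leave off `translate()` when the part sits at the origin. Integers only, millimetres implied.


translate([434, 477, 0]) cube([81, 81, 362]);
translate([434, 1935, 0]) cube([81, 81, 362]);
translate([2438, 477, 0]) cube([81, 81, 362]);
translate([2438, 1935, 0]) cube([81, 81, 362]);
translate([515, 477, 201]) cube([1923, 22, 126]);
translate([515, 1994, 201]) cube([1923, 22, 126]);
translate([434, 558, 201]) cube([22, 1377, 126]);
translate([2497, 558, 201]) cube([22, 1377, 126]);
translate([544, 477, 327]) cube([89, 1539, 19]);
translate([662, 477, 327]) cube([89, 1539, 19]);
translate([780, 477, 327]) cube([89, 1539, 19]);
translate([898, 477, 327]) cube([89, 1539, 19]);
translate([1016, 477, 327]) cube([89, 1539, 19]);
translate([1134, 477, 327]) cube([89, 1539, 19]);
translate([1252, 477, 327]) cube([89, 1539, 19]);
translate([1370, 477, 327]) cube([89, 1539, 19]);
translate([1488, 477, 327]) cube([89, 1539, 19]);
translate([1606, 477, 327]) cube([89, 1539, 19]);
translate([1724, 477, 327]) cube([89, 1539, 19]);
translate([1842, 477, 327]) cube([89, 1539, 19]);
translate([1960, 477, 327]) cube([89, 1539, 19]);
translate([2078, 477, 327]) cube([89, 1539, 19]);
translate([2196, 477, 327]) cube([89, 1539, 19]);
translate([2314, 477, 327]) cube([89, 1539, 19]);


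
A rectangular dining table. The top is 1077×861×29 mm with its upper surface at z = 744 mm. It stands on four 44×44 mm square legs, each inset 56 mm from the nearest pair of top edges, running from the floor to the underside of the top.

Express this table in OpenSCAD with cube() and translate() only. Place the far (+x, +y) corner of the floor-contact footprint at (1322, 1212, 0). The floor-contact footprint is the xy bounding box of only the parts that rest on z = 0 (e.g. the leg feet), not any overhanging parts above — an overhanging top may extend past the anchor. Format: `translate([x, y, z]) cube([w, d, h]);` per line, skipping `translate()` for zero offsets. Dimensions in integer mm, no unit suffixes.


// leg_h = 744 - 29 = 715
translate([301, 407, 715]) cube([1077, 861, 29]);
translate([357, 463, 0]) cube([44, 44, 715]);
translate([1278, 463, 0]) cube([44, 44, 715]);
translate([357, 1168, 0]) cube([44, 44, 715]);
translate([1278, 1168, 0]) cube([44, 44, 715]);


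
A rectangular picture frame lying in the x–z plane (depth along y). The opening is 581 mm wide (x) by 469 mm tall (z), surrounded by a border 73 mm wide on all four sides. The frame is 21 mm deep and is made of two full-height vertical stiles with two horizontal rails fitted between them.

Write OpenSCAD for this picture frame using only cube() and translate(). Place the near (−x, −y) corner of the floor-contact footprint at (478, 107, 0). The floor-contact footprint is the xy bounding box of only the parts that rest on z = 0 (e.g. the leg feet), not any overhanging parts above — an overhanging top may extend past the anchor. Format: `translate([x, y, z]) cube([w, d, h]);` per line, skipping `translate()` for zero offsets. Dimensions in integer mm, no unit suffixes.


translate([478, 107, 0]) cube([73, 21, 615]);
translate([1132, 107, 0]) cube([73, 21, 615]);
translate([551, 107, 0]) cube([581, 21, 73]);
translate([551, 107, 542]) cube([581, 21, 73]);


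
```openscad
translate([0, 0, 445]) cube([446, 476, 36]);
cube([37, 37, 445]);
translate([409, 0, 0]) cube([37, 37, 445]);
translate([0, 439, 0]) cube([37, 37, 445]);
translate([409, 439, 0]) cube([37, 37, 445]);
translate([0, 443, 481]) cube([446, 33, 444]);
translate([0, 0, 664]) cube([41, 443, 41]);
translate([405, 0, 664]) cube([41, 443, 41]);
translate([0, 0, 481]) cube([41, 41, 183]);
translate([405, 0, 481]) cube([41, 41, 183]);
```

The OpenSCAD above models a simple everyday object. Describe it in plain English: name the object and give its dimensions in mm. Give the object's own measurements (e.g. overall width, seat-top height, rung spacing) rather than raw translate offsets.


A chair. The seat is a 446×476×36 mm slab with its top at z = 481 mm, on four 37×37 mm corner legs (flush with the seat edges, standing on z = 0). A flat backrest 33 mm thick, 444 mm tall, spans the full seat width and rises from the seat top along its +y edge, rear face flush with the rear of the seat. Two armrests of 41×41 mm section run along each side from the seat's front edge to the front of the backrest, top faces 224 mm above the seat top and outer faces flush with the seat's x-edges; a 41×41 mm post under the front of each armrest stands on the seat at the front corner.


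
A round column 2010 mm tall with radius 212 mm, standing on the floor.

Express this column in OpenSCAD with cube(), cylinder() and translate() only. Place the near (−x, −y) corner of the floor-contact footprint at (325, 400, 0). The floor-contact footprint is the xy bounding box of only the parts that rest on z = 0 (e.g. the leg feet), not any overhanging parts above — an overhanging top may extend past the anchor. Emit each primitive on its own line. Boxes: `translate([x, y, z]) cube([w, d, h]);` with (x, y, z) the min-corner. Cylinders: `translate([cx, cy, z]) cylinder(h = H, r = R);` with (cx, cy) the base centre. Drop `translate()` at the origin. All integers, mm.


translate([537, 612, 0]) cylinder(h = 2010, r = 212);


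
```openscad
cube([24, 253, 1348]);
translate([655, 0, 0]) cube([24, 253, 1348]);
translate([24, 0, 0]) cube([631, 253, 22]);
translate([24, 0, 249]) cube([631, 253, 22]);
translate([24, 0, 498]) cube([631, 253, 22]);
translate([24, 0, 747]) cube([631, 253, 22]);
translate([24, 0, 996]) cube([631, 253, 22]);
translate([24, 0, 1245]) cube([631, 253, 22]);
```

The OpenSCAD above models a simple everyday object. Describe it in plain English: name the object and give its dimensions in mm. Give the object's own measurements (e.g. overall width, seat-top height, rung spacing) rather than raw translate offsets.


An open bookshelf. Two side panels, each 24 mm thick, 253 mm deep and 1348 mm tall, stand 679 mm apart (outside-to-outside). Between them sit 6 shelves, each 22 mm thick and 253 mm deep, spanning the full gap between the sides. The bottom shelf rests on the floor (its underside at z = 0) and the clear gap between one shelf's top and the next shelf's underside is 227 mm.


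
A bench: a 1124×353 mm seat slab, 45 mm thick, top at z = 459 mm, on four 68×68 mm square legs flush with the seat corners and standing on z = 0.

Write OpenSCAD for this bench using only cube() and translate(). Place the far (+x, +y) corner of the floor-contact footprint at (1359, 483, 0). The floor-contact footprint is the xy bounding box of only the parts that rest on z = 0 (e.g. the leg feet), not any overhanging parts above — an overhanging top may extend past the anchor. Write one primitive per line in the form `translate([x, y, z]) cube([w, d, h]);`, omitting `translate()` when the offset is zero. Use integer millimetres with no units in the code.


translate([235, 130, 414]) cube([1124, 353, 45]);
translate([235, 130, 0]) cube([68, 68, 414]);
translate([235, 415, 0]) cube([68, 68, 414]);
translate([1291, 130, 0]) cube([68, 68, 414]);
translate([1291, 415, 0]) cube([68, 68, 414]);


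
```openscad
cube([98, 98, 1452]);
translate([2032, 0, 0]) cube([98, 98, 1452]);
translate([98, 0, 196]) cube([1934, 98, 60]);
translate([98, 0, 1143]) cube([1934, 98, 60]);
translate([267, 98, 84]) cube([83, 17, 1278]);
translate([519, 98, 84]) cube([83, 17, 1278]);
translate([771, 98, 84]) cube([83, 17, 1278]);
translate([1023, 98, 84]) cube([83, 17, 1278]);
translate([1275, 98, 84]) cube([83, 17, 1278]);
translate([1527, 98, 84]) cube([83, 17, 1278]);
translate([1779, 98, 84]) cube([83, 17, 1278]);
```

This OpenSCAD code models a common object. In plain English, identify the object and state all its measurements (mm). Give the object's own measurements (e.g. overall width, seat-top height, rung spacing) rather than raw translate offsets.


A fence section. Two 98×98 mm posts, 1452 mm tall, stand on the floor with a clear span of 1934 mm between their inner faces. Two horizontal rails of 98×60 mm section span the gap between the posts with their undersides at z = 196 mm and z = 1143 mm, flush with the posts' −y face. 7 pickets, each 83 mm wide, 17 mm thick and 1278 mm tall, are fixed to the +y face of the rails with their bottoms at z = 84 mm, spaced across the span with a 169 mm gap after the −x post and between neighbouring pickets, with 170 mm left before the +x post.


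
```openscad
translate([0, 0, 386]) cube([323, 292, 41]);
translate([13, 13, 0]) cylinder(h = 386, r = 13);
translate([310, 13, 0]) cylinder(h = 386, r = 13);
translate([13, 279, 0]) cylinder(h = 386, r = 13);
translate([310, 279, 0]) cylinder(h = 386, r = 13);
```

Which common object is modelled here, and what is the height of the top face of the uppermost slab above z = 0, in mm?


A stool. The seat height is 427 mm.

A 323×292×41 slab at z = 386 on four corner cylinders — a stool. The seat top is 386 + 41 = 427 mm.


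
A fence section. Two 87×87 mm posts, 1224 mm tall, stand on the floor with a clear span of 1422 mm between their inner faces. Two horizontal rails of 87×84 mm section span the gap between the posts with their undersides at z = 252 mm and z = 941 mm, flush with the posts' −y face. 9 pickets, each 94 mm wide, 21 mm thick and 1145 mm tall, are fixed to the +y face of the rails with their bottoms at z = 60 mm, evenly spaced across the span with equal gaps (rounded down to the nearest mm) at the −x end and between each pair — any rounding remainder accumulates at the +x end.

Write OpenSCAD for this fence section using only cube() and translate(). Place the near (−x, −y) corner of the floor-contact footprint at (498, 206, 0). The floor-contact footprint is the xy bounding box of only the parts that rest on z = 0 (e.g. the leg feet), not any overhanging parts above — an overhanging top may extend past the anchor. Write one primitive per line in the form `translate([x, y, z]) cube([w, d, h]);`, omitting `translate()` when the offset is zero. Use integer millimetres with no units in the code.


translate([498, 206, 0]) cube([87, 87, 1224]);
translate([2007, 206, 0]) cube([87, 87, 1224]);
translate([585, 206, 252]) cube([1422, 87, 84]);
translate([585, 206, 941]) cube([1422, 87, 84]);
translate([642, 293, 60]) cube([94, 21, 1145]);
translate([793, 293, 60]) cube([94, 21, 1145]);
translate([944, 293, 60]) cube([94, 21, 1145]);
translate([1095, 293, 60]) cube([94, 21, 1145]);
translate([1246, 293, 60]) cube([94, 21, 1145]);
translate([1397, 293, 60]) cube([94, 21, 1145]);
translate([1548, 293, 60]) cube([94, 21, 1145]);
translate([1699, 293, 60]) cube([94, 21, 1145]);
translate([1850, 293, 60]) cube([94, 21, 1145]);


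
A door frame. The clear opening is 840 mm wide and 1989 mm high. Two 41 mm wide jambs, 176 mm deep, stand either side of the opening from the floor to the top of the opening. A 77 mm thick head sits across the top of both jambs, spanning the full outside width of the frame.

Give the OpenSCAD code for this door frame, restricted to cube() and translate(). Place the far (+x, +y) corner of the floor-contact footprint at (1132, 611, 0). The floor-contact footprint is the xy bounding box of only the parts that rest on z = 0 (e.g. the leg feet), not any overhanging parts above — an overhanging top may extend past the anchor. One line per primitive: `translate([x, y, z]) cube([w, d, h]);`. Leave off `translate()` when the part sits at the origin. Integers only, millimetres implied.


translate([210, 435, 0]) cube([41, 176, 1989]);
translate([1091, 435, 0]) cube([41, 176, 1989]);
translate([210, 435, 1989]) cube([922, 176, 77]);


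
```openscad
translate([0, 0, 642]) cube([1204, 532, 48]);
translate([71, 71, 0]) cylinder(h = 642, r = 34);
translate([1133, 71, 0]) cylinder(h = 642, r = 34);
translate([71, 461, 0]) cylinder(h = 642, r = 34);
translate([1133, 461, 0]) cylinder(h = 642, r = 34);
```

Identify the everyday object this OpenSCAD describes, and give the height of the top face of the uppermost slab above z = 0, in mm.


A table. The table height is 690 mm.

A 1204×532×48 slab sits at z = 642 on four Ø68 mm round legs — a table. The top surface is at 642 + 48 = 690 mm.


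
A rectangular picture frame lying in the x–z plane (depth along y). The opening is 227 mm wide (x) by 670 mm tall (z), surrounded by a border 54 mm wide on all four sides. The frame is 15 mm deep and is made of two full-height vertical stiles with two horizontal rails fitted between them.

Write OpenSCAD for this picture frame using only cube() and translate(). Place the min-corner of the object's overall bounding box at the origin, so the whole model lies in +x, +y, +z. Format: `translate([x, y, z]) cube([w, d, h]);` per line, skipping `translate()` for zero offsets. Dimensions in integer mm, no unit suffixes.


cube([54, 15, 778]);
translate([281, 0, 0]) cube([54, 15, 778]);
translate([54, 0, 0]) cube([227, 15, 54]);
translate([54, 0, 724]) cube([227, 15, 54]);


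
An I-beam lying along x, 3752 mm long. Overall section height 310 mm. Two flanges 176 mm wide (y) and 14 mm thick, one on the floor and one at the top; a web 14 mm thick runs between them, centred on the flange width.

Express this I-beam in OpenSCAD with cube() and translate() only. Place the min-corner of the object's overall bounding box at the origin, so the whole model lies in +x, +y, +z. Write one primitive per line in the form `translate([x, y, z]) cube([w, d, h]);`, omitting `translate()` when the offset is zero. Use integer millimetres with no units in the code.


cube([3752, 176, 14]);
translate([0, 81, 14]) cube([3752, 14, 282]);
translate([0, 0, 296]) cube([3752, 176, 14]);


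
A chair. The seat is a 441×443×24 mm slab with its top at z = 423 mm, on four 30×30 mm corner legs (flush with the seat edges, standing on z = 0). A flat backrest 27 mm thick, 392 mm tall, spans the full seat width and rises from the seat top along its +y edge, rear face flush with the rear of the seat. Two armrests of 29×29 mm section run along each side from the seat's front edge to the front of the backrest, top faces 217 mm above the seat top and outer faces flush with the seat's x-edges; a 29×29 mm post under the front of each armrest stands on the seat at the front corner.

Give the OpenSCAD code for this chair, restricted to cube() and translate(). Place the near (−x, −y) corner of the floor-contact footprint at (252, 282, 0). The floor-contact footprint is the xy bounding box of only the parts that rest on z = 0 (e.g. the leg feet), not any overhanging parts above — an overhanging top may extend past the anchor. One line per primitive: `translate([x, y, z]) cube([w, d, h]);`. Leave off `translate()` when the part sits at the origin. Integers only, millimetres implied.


// leg_h = 423 - 24 = 399
// arm post h = 217 - 29 = 188
translate([252, 282, 399]) cube([441, 443, 24]);
translate([252, 282, 0]) cube([30, 30, 399]);
translate([663, 282, 0]) cube([30, 30, 399]);
translate([252, 695, 0]) cube([30, 30, 399]);
translate([663, 695, 0]) cube([30, 30, 399]);
translate([252, 698, 423]) cube([441, 27, 392]);
translate([252, 282, 611]) cube([29, 416, 29]);
translate([664, 282, 611]) cube([29, 416, 29]);
translate([252, 282, 423]) cube([29, 29, 188]);
translate([664, 282, 423]) cube([29, 29, 188]);


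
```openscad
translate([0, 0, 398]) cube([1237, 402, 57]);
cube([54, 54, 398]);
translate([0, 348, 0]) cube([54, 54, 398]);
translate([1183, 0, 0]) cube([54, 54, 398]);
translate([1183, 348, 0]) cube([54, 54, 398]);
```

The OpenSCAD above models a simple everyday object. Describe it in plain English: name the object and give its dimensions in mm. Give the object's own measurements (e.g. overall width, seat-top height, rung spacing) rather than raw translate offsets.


A bench: a 1237×402 mm seat slab, 57 mm thick, top at z = 455 mm, on four 54×54 mm square legs flush with the seat corners and standing on z = 0.


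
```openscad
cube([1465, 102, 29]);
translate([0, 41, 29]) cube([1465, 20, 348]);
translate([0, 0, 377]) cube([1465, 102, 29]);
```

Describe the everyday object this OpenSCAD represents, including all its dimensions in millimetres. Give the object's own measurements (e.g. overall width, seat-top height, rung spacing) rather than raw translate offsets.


An I-beam lying along x, 1465 mm long. Overall section height 406 mm. Two flanges 102 mm wide (y) and 29 mm thick, one on the floor and one at the top; a web 20 mm thick runs between them, centred on the flange width.


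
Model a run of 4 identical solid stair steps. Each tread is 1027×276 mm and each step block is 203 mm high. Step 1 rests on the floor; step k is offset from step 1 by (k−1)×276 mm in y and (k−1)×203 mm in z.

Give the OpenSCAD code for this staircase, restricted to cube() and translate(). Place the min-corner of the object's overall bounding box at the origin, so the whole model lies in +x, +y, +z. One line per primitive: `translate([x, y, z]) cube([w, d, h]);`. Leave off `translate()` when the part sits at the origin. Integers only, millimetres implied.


cube([1027, 276, 203]);
translate([0, 276, 203]) cube([1027, 276, 203]);
translate([0, 552, 406]) cube([1027, 276, 203]);
translate([0, 828, 609]) cube([1027, 276, 203]);


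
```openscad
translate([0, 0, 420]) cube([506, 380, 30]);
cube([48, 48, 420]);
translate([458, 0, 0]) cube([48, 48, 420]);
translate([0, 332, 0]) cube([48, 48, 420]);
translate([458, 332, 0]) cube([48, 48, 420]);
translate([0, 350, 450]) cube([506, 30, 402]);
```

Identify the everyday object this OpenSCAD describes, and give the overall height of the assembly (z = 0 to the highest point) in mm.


A chair. The overall height is 852 mm.

A slab on four corner posts with a tall panel at the back — a chair. The seat slab sits at z = 420 with thickness 30, and the 402 mm backrest starts at the seat top, so the overall height is 420 + 30 + 402 = 852 mm.


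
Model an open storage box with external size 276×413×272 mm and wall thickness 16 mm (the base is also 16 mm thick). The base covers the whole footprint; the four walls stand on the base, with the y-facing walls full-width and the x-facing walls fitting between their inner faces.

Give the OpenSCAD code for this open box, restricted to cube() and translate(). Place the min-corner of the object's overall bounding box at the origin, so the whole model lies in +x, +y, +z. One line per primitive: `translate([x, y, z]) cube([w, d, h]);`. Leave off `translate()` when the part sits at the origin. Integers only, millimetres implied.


cube([276, 413, 16]);
translate([0, 0, 16]) cube([276, 16, 256]);
translate([0, 397, 16]) cube([276, 16, 256]);
translate([0, 16, 16]) cube([16, 381, 256]);
translate([260, 16, 16]) cube([16, 381, 256]);


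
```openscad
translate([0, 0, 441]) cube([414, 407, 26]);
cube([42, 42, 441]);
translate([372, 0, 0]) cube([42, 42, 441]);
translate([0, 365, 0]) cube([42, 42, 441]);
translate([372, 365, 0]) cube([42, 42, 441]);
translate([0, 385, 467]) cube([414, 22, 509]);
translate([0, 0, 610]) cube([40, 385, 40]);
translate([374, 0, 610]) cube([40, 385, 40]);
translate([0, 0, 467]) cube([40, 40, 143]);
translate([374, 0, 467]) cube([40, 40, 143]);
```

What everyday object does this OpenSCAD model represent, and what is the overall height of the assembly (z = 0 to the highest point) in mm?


A chair. The overall height is 976 mm.

A slab on four corner posts with a tall panel at the back — a chair. The seat slab sits at z = 441 with thickness 26, and the 509 mm backrest starts at the seat top, so the overall height is 441 + 26 + 509 = 976 mm.


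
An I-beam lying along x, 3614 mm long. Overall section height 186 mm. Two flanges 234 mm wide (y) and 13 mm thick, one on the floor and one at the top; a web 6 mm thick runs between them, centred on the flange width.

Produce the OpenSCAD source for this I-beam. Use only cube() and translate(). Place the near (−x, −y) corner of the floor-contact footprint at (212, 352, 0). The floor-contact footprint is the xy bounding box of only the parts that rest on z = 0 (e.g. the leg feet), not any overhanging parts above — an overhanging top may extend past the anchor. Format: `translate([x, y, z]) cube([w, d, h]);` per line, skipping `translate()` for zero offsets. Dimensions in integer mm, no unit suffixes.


translate([212, 352, 0]) cube([3614, 234, 13]);
translate([212, 466, 13]) cube([3614, 6, 160]);
translate([212, 352, 173]) cube([3614, 234, 13]);


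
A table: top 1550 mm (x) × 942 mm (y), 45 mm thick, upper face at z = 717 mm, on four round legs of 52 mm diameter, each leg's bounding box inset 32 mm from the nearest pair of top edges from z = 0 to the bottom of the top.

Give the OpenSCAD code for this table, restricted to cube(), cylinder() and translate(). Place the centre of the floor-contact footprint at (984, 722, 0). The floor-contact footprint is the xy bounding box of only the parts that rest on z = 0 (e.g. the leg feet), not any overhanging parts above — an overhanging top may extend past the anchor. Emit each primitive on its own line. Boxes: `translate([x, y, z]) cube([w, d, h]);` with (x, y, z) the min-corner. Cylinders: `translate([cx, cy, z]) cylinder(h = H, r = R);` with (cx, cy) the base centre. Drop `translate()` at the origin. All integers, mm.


// leg_h = 717 - 45 = 672
translate([209, 251, 672]) cube([1550, 942, 45]);
translate([267, 309, 0]) cylinder(h = 672, r = 26);
translate([1701, 309, 0]) cylinder(h = 672, r = 26);
translate([267, 1135, 0]) cylinder(h = 672, r = 26);
translate([1701, 1135, 0]) cylinder(h = 672, r = 26);


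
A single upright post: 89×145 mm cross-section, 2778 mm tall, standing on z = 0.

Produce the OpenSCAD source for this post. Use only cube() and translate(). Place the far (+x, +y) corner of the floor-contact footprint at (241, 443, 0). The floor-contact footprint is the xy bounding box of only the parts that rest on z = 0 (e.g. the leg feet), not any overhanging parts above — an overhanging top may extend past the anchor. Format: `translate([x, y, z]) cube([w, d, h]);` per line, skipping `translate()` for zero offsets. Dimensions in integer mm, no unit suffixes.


translate([152, 298, 0]) cube([89, 145, 2778]);


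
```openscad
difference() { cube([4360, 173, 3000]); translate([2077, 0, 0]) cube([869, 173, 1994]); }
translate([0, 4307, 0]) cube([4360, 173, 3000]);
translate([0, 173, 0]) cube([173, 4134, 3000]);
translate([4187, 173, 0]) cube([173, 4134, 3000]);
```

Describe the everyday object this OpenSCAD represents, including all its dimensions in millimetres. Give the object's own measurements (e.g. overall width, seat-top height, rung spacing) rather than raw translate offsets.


A single room: four walls, each 3000 mm tall and 173 mm thick, enclosing an outside footprint 4360×4480 mm (x × y), no floor or roof. The front and back walls (−y and +y sides) run the full x-width; the side walls fit between their inner faces. A door opening 869 mm wide and 1994 mm tall is cut through the front wall from the floor up, its −x edge 2077 mm from the wall's −x end.


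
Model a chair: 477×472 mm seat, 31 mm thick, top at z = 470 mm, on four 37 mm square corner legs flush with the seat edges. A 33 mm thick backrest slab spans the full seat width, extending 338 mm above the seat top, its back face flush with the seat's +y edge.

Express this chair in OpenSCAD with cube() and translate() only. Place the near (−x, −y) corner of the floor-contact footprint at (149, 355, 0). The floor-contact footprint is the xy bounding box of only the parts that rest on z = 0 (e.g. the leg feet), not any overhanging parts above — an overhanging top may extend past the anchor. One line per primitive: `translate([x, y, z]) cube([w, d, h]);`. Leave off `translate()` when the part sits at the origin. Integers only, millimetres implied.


translate([149, 355, 439]) cube([477, 472, 31]);
translate([149, 355, 0]) cube([37, 37, 439]);
translate([589, 355, 0]) cube([37, 37, 439]);
translate([149, 790, 0]) cube([37, 37, 439]);
translate([589, 790, 0]) cube([37, 37, 439]);
translate([149, 794, 470]) cube([477, 33, 338]);


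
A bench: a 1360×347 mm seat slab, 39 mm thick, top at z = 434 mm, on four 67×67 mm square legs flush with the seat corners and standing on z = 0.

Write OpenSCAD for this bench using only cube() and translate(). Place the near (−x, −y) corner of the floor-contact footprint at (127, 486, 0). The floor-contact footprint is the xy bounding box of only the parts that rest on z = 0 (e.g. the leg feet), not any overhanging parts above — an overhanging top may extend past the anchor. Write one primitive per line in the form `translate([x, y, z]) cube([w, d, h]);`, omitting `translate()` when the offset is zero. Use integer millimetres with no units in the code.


translate([127, 486, 395]) cube([1360, 347, 39]);
translate([127, 486, 0]) cube([67, 67, 395]);
translate([127, 766, 0]) cube([67, 67, 395]);
translate([1420, 486, 0]) cube([67, 67, 395]);
translate([1420, 766, 0]) cube([67, 67, 395]);


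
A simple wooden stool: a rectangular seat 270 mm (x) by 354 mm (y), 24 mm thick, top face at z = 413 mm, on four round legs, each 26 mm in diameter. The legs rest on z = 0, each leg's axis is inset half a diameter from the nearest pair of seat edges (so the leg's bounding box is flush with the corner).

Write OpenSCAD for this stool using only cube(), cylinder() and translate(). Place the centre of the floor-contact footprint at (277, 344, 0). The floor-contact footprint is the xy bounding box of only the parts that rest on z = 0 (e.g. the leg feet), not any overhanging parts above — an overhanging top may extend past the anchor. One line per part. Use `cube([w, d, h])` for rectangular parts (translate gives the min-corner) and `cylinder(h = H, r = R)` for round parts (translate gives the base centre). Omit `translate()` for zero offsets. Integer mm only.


translate([142, 167, 389]) cube([270, 354, 24]);
translate([155, 180, 0]) cylinder(h = 389, r = 13);
translate([399, 180, 0]) cylinder(h = 389, r = 13);
translate([155, 508, 0]) cylinder(h = 389, r = 13);
translate([399, 508, 0]) cylinder(h = 389, r = 13);


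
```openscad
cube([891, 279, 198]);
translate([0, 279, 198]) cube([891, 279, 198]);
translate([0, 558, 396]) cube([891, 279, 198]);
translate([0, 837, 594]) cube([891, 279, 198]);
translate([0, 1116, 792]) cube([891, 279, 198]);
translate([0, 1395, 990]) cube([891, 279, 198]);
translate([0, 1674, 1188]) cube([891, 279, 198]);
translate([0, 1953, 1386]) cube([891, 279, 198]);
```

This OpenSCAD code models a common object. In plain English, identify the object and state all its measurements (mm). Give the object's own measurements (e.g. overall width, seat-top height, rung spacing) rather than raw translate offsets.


A straight staircase of 8 solid steps. Each step is 891 mm wide (x), 279 mm deep (y, the going) and 198 mm tall (the rise). The first step rests on the floor; each subsequent step sits one going further in +y and one rise higher in +z, directly behind and above the previous step with no overlap.


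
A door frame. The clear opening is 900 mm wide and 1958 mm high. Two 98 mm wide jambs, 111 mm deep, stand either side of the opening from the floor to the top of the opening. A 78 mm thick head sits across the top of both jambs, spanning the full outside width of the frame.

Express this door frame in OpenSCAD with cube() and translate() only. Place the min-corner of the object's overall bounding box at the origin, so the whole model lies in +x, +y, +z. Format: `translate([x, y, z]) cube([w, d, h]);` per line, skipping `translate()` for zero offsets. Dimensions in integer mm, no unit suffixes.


cube([98, 111, 1958]);
translate([998, 0, 0]) cube([98, 111, 1958]);
translate([0, 0, 1958]) cube([1096, 111, 78]);
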